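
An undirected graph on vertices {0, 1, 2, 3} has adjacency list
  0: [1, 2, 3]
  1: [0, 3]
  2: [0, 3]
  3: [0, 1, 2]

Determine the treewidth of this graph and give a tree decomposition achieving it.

Every bag has size at most 3, so the width is 3 − 1 = 2 and tw(G) ≤ 2. On the other hand G contains the 3-clique {0, 1, 3}. A clique must lie in a single bag of any decomposition, so no decomposition can have width below 2. Combining the bounds, tw(G) = 2.

Treewidth 2.
One such decomposition:
Bags: B1 = {0, 2, 3}  B2 = {0, 1, 3}
Tree: B1–B2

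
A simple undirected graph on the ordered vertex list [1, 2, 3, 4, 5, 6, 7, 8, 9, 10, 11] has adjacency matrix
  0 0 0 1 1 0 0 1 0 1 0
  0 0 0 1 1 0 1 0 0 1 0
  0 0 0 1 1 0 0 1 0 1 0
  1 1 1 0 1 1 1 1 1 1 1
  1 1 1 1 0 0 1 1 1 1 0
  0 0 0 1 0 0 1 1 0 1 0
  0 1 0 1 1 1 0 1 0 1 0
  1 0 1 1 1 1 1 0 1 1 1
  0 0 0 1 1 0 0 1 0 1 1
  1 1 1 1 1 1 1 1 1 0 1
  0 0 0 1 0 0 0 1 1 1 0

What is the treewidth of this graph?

A width-4 tree decomposition is:
Bags: B1 = {2, 4, 5, 7, 10}  B2 = {4, 5, 7, 8, 10}  B3 = {4, 5, 8, 9, 10}  B4 = {3, 4, 5, 8, 10}  B5 = {4, 6, 7, 8, 10}  B6 = {4, 8, 9, 10, 11}  B7 = {1, 4, 5, 8, 10}
Tree: B1–B2, B2–B3, B3–B4, B2–B5, B3–B6, B4–B7
Every bag has size at most 5, so the width is 5 − 1 = 4 and tw(G) ≤ 4. For the lower bound, the 5 vertices {4, 8, 9, 10, 11} are pairwise adjacent, and any tree decomposition puts a clique entirely inside one bag — forcing width ≥ 4. Therefore the treewidth is 4.

4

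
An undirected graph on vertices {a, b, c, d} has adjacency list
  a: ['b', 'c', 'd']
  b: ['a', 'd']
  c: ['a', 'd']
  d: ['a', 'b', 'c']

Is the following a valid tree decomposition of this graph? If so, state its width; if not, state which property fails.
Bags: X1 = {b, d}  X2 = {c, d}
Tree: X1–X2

A tree decomposition must satisfy three properties: every vertex lies in some bag; for every edge, both endpoints lie together in some bag; and for every vertex, the bags containing it form a connected subtree. Here vertex a appears in no bag, so the decomposition is invalid.

No — vertex a appears in no bag.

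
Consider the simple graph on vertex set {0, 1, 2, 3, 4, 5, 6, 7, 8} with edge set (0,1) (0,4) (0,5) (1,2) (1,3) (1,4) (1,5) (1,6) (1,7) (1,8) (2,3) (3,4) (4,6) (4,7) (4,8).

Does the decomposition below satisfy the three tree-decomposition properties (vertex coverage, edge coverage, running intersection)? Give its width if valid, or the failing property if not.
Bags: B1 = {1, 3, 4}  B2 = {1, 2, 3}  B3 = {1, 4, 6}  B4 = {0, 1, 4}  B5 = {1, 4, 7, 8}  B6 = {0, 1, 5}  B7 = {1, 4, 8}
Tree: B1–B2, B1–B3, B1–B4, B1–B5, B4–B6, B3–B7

No — bags containing vertex 8 are not connected in the tree.

A tree decomposition must satisfy three properties: every vertex lies in some bag; for every edge, both endpoints lie together in some bag; and for every vertex, the bags containing it form a connected subtree. Here bags containing vertex 8 are not connected in the tree, so the decomposition is invalid.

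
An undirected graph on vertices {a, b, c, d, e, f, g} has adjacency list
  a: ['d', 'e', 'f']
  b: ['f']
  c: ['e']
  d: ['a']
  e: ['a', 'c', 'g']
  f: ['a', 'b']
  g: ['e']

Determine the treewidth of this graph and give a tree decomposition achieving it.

Treewidth 1.
Bags: B1 = {e, g}  B2 = {a, e}  B3 = {a, f}  B4 = {b, f}  B5 = {c, e}  B6 = {a, d}
Tree: B1–B2, B2–B3, B3–B4, B1–B5, B3–B6

Every bag has size at most 2, so the width is 2 − 1 = 1 and tw(G) ≤ 1. G has an edge, so its treewidth is at least 1. The upper and lower bounds meet at 1, so that is the treewidth.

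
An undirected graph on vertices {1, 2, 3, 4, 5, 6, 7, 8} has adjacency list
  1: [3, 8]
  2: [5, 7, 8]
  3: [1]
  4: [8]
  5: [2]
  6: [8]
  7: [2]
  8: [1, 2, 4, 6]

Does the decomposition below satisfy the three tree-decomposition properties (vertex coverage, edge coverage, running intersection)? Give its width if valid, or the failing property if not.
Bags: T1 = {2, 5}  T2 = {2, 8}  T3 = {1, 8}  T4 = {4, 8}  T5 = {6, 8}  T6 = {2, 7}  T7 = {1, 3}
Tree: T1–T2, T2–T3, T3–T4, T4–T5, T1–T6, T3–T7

Vertex coverage: the bags together contain {1, 2, 3, 4, 5, 6, 7, 8}, the full vertex set. Edge coverage: each edge of G has both endpoints in at least one bag. Running intersection: for every vertex, the bags containing it form a connected subtree. All three properties hold, so this is a valid tree decomposition of width max|bag| − 1 = 1, and hence tw(G) ≤ 1.

Yes; width 1.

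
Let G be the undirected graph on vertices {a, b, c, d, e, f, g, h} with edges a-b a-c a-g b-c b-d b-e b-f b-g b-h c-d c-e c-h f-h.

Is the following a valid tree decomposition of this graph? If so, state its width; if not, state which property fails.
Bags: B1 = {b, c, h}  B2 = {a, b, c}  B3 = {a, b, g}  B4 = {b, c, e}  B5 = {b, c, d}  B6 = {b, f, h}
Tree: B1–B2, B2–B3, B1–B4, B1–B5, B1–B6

Vertex coverage: the bags together contain {a, b, c, d, e, f, g, h}, the full vertex set. Edge coverage: each edge of G has both endpoints in at least one bag. Running intersection: for every vertex, the bags containing it form a connected subtree. All three properties hold, so this is a valid tree decomposition of width max|bag| − 1 = 2, and hence tw(G) ≤ 2.

Yes; width 2.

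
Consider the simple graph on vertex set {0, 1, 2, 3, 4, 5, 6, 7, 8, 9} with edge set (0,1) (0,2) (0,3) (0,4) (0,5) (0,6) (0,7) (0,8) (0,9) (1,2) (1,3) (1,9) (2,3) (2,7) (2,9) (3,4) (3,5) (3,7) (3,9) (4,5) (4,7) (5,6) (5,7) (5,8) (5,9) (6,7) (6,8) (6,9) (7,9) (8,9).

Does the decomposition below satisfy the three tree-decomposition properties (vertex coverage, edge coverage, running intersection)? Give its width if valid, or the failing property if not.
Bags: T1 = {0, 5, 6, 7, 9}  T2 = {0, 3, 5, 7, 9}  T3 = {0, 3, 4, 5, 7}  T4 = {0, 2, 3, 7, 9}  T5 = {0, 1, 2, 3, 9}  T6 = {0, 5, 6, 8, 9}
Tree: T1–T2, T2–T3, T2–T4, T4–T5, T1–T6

Yes; width 4.

Every vertex of G appears in some bag (union = {0, 1, 2, 3, 4, 5, 6, 7, 8, 9}); every edge is covered by a bag; and for each vertex v the set of bags containing v is connected in the bag tree. The decomposition is therefore valid. The largest bag has 5 vertices, so the width is 4.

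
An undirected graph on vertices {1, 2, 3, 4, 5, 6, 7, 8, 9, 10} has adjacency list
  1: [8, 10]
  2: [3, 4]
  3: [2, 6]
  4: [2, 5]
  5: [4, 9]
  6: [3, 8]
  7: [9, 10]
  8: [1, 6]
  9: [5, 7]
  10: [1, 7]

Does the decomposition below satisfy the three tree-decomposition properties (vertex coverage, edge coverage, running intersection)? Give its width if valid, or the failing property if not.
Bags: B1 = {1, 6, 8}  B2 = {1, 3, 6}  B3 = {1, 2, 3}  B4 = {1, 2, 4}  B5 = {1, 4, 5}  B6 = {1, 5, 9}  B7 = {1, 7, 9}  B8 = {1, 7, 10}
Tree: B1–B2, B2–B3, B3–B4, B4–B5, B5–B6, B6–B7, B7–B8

Yes; width 2.

Vertex coverage: the bags together contain {1, 2, 3, 4, 5, 6, 7, 8, 9, 10}, the full vertex set. Edge coverage: each edge of G has both endpoints in at least one bag. Running intersection: for every vertex, the bags containing it form a connected subtree. All three properties hold, so this is a valid tree decomposition of width max|bag| − 1 = 2, and hence tw(G) ≤ 2.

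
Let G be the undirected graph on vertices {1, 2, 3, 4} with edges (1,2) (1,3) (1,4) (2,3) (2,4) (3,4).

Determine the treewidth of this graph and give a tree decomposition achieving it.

A single bag containing all 4 vertices is trivially a valid decomposition of width 3. On the other hand G contains the 4-clique {1, 2, 3, 4}. A clique must lie in a single bag of any decomposition, so no decomposition can have width below 3. Hence tw(G) = 3 exactly.

Treewidth 3.
One such decomposition:
Bags: B1 = {1, 2, 3, 4}
Tree: (single bag)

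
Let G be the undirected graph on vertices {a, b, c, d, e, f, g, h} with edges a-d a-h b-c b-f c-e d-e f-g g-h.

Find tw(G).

A width-2 tree decomposition is:
Bags: B1 = {b, c, f}  B2 = {c, f, g}  B3 = {c, g, h}  B4 = {a, c, h}  B5 = {a, c, d}  B6 = {c, d, e}
Tree: B1–B2, B2–B3, B3–B4, B4–B5, B5–B6
Each bag holds 3 vertices, so the decomposition has width 2, which upper-bounds the treewidth. The edges c–b–f–g–h–a–d–e–c form a cycle, so G is not a tree and its treewidth is at least 2. Therefore the treewidth is 2.

2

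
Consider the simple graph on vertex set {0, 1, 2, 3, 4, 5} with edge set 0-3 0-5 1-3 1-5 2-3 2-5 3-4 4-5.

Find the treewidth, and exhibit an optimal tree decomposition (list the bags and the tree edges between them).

Treewidth 2.
One such decomposition:
Bags: B1 = {2, 3, 5}  B2 = {0, 3, 5}  B3 = {1, 3, 5}  B4 = {3, 4, 5}
Tree: B1–B2, B2–B3, B3–B4

Each bag holds 3 vertices, so the decomposition has width 2, which upper-bounds the treewidth. The edges 2–5–0–3–2 form a cycle, so G is not a tree and its treewidth is at least 2. Hence tw(G) = 2 exactly.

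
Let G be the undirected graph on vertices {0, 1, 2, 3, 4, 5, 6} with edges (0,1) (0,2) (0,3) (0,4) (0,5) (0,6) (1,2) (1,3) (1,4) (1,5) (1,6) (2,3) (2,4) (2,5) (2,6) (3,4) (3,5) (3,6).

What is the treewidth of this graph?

4

A width-4 tree decomposition is:
Bags: B1 = {0, 1, 2, 3, 5}  B2 = {0, 1, 2, 3, 6}  B3 = {0, 1, 2, 3, 4}
Tree: B1–B2, B2–B3
Every bag has size at most 5, so the width is 5 − 1 = 4 and tw(G) ≤ 4. For the lower bound, the 5 vertices {0, 1, 2, 3, 4} are pairwise adjacent, and any tree decomposition puts a clique entirely inside one bag — forcing width ≥ 4. Combining the bounds, tw(G) = 4.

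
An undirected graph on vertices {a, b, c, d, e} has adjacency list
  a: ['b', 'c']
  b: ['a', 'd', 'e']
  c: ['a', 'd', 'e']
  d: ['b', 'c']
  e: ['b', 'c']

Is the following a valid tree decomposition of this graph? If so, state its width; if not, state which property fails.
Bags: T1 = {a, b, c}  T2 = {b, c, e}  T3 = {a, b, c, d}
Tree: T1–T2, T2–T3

A tree decomposition must satisfy three properties: every vertex lies in some bag; for every edge, both endpoints lie together in some bag; and for every vertex, the bags containing it form a connected subtree. Here bags containing vertex a are not connected in the tree, so the decomposition is invalid.

No — bags containing vertex a are not connected in the tree.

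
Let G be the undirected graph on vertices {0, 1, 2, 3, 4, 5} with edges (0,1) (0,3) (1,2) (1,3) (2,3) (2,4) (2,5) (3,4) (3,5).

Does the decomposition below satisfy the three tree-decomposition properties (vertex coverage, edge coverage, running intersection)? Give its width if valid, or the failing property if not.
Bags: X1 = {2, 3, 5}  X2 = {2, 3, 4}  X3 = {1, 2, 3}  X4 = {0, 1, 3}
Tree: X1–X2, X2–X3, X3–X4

Yes; width 2.

Vertex coverage: the bags together contain {0, 1, 2, 3, 4, 5}, the full vertex set. Edge coverage: each edge of G has both endpoints in at least one bag. Running intersection: for every vertex, the bags containing it form a connected subtree. All three properties hold, so this is a valid tree decomposition of width max|bag| − 1 = 2, and hence tw(G) ≤ 2.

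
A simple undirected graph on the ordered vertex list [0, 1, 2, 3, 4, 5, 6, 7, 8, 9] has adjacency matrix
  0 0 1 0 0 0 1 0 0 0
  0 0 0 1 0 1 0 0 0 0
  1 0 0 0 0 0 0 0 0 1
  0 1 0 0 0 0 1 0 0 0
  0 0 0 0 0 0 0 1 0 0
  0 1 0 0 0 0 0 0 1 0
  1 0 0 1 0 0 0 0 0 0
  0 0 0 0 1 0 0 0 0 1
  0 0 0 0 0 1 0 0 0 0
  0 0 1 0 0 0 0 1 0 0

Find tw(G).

1

A width-1 tree decomposition is:
Bags: B1 = {5, 8}  B2 = {1, 5}  B3 = {1, 3}  B4 = {3, 6}  B5 = {0, 6}  B6 = {0, 2}  B7 = {2, 9}  B8 = {7, 9}  B9 = {4, 7}
Tree: B1–B2, B2–B3, B3–B4, B4–B5, B5–B6, B6–B7, B7–B8, B8–B9
Each bag holds 2 vertices, so the decomposition has width 1, which upper-bounds the treewidth. G has an edge, so its treewidth is at least 1. Combining the bounds, tw(G) = 1.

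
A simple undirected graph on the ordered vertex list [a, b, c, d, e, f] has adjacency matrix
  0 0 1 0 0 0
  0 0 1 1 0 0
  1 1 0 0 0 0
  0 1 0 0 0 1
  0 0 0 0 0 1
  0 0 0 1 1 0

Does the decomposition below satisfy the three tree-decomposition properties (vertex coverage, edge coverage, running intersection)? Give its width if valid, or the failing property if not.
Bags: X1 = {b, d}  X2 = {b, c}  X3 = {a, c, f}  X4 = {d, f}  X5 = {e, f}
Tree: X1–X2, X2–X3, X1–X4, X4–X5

No — bags containing vertex f are not connected in the tree.

A tree decomposition must satisfy three properties: every vertex lies in some bag; for every edge, both endpoints lie together in some bag; and for every vertex, the bags containing it form a connected subtree. Here bags containing vertex f are not connected in the tree, so the decomposition is invalid.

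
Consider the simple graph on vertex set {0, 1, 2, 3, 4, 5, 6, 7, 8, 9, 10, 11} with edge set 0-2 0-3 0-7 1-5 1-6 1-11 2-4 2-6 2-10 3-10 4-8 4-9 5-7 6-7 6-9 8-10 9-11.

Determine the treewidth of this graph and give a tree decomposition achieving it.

The largest bag has 4 vertices, giving width 3; this decomposition certifies tw(G) ≤ 3. For the lower bound: the 4 vertex sets {3,8,10}, {0}, {2}, {4,6,7,9} are disjoint, each induces a connected subgraph, and every pair is joined by at least one edge of G. Contracting each set to a single vertex therefore yields K_{4} as a minor, and since treewidth is minor-monotone, tw(G) ≥ tw(K_{4}) = 3. Therefore the treewidth is 3.

Treewidth 3.
One optimal decomposition is:
Bags: B1 = {0, 3, 8, 10}  B2 = {0, 2, 8, 10}  B3 = {0, 2, 4, 8}  B4 = {0, 2, 4, 7}  B5 = {2, 4, 6, 7}  B6 = {4, 6, 7, 9}  B7 = {5, 6, 7, 9}  B8 = {1, 5, 6, 9}  B9 = {1, 5, 9, 11}
Tree: B1–B2, B2–B3, B3–B4, B4–B5, B5–B6, B6–B7, B7–B8, B8–B9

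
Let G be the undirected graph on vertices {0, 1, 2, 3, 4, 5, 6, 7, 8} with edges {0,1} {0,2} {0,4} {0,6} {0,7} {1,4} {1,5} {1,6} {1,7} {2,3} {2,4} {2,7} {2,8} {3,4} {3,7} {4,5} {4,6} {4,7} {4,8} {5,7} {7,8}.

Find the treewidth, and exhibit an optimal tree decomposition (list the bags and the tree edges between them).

Each bag holds 4 vertices, so the decomposition has width 3, which upper-bounds the treewidth. On the other hand G contains the 4-clique {0, 1, 4, 6}. A clique must lie in a single bag of any decomposition, so no decomposition can have width below 3. Combining the bounds, tw(G) = 3.

Treewidth 3.
One such decomposition:
Bags: B1 = {1, 4, 5, 7}  B2 = {0, 1, 4, 7}  B3 = {0, 1, 4, 6}  B4 = {0, 2, 4, 7}  B5 = {2, 4, 7, 8}  B6 = {2, 3, 4, 7}
Tree: B1–B2, B2–B3, B2–B4, B4–B5, B5–B6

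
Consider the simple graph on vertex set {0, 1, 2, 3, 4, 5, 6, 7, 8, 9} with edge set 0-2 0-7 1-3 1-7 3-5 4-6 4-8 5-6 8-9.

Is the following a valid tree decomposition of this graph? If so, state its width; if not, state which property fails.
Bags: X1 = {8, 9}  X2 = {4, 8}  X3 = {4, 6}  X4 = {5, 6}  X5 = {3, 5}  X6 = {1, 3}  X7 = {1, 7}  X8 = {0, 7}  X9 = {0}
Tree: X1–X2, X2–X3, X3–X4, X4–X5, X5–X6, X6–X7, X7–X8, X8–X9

No — vertex 2 appears in no bag.

A tree decomposition must satisfy three properties: every vertex lies in some bag; for every edge, both endpoints lie together in some bag; and for every vertex, the bags containing it form a connected subtree. Here vertex 2 appears in no bag, so the decomposition is invalid.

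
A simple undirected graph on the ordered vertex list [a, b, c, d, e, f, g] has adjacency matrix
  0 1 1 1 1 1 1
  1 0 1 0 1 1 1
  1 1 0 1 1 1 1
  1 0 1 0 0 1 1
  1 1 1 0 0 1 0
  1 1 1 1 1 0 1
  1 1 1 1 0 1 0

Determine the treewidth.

4

A width-4 tree decomposition is:
Bags: B1 = {a, c, d, f, g}  B2 = {a, b, c, f, g}  B3 = {a, b, c, e, f}
Tree: B1–B2, B2–B3
Every bag has size at most 5, so the width is 5 − 1 = 4 and tw(G) ≤ 4. Conversely, {a, c, d, f, g} is a clique of size 5, and the vertices of any clique must share a bag in every tree decomposition; so some bag has ≥ 5 vertices and tw(G) ≥ 4. The upper and lower bounds meet at 4, so that is the treewidth.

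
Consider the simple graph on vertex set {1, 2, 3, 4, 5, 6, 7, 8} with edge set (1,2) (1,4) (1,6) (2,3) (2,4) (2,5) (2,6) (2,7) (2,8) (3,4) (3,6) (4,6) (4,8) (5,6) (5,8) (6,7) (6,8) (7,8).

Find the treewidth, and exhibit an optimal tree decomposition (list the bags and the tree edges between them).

Treewidth 3.
One optimal decomposition is:
Bags: B1 = {2, 4, 6, 8}  B2 = {2, 6, 7, 8}  B3 = {2, 3, 4, 6}  B4 = {1, 2, 4, 6}  B5 = {2, 5, 6, 8}
Tree: B1–B2, B1–B3, B3–B4, B2–B5

Every bag has size at most 4, so the width is 4 − 1 = 3 and tw(G) ≤ 3. On the other hand G contains the 4-clique {2, 4, 6, 8}. A clique must lie in a single bag of any decomposition, so no decomposition can have width below 3. Combining the bounds, tw(G) = 3.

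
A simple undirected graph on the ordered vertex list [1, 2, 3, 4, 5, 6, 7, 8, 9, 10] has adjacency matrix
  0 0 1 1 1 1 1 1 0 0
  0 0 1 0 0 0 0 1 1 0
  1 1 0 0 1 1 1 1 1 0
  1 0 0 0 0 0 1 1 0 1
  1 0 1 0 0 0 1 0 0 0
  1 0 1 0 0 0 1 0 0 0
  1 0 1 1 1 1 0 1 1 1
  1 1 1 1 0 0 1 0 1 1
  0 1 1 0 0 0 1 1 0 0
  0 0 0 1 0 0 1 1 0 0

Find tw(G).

A width-3 tree decomposition is:
Bags: B1 = {1, 3, 7, 8}  B2 = {3, 7, 8, 9}  B3 = {1, 4, 7, 8}  B4 = {1, 3, 6, 7}  B5 = {4, 7, 8, 10}  B6 = {2, 3, 8, 9}  B7 = {1, 3, 5, 7}
Tree: B1–B2, B1–B3, B1–B4, B3–B5, B2–B6, B4–B7
The largest bag has 4 vertices, giving width 3; this decomposition certifies tw(G) ≤ 3. On the other hand G contains the 4-clique {2, 3, 8, 9}. A clique must lie in a single bag of any decomposition, so no decomposition can have width below 3. Therefore the treewidth is 3.

3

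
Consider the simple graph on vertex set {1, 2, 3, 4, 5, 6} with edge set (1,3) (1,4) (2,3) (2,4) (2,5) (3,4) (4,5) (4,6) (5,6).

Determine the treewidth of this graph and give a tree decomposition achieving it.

Treewidth 2.
One such decomposition:
Bags: B1 = {2, 3, 4}  B2 = {1, 3, 4}  B3 = {2, 4, 5}  B4 = {4, 5, 6}
Tree: B1–B2, B1–B3, B3–B4

Every bag has size at most 3, so the width is 3 − 1 = 2 and tw(G) ≤ 2. For the lower bound, the 3 vertices {1, 3, 4} are pairwise adjacent, and any tree decomposition puts a clique entirely inside one bag — forcing width ≥ 2. Combining the bounds, tw(G) = 2.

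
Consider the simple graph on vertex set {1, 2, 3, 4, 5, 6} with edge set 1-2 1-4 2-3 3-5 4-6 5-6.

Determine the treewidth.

2

A width-2 tree decomposition is:
Bags: B1 = {2, 3, 5}  B2 = {2, 5, 6}  B3 = {2, 4, 6}  B4 = {1, 2, 4}
Tree: B1–B2, B2–B3, B3–B4
Each bag holds 3 vertices, so the decomposition has width 2, which upper-bounds the treewidth. For the lower bound, G contains the cycle 2–3–5–6–4–1–2, so G is not a forest; only forests have treewidth ≤ 1, hence tw(G) ≥ 2. Combining the bounds, tw(G) = 2.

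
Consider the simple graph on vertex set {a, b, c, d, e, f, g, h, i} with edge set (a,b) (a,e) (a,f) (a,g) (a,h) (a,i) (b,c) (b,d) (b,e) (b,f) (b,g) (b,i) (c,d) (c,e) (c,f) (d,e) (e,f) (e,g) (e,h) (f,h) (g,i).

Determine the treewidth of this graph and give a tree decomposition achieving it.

Treewidth 3.
One optimal decomposition is:
Bags: B1 = {a, b, e, f}  B2 = {a, b, e, g}  B3 = {a, b, g, i}  B4 = {a, e, f, h}  B5 = {b, c, e, f}  B6 = {b, c, d, e}
Tree: B1–B2, B2–B3, B1–B4, B1–B5, B5–B6

Every bag has size at most 4, so the width is 4 − 1 = 3 and tw(G) ≤ 3. For the lower bound, the 4 vertices {a, e, f, h} are pairwise adjacent, and any tree decomposition puts a clique entirely inside one bag — forcing width ≥ 3. Therefore the treewidth is 3.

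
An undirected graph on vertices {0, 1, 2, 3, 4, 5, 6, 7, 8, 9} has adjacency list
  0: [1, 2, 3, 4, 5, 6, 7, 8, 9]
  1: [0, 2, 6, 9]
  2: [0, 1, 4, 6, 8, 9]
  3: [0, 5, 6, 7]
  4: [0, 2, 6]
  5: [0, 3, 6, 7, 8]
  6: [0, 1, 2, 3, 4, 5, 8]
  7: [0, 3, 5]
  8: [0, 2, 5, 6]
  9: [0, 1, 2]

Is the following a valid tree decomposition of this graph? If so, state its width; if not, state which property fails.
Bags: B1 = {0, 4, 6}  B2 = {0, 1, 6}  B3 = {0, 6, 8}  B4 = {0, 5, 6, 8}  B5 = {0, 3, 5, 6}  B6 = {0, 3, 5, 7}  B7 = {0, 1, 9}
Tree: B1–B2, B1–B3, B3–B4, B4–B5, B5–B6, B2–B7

A tree decomposition must satisfy three properties: every vertex lies in some bag; for every edge, both endpoints lie together in some bag; and for every vertex, the bags containing it form a connected subtree. Here vertex 2 appears in no bag, so the decomposition is invalid.

No — vertex 2 appears in no bag.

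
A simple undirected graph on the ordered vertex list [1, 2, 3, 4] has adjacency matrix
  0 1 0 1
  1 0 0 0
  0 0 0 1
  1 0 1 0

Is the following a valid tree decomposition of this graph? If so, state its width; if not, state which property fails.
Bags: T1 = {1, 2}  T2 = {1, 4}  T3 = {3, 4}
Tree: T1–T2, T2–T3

Vertex coverage: the bags together contain {1, 2, 3, 4}, the full vertex set. Edge coverage: each edge of G has both endpoints in at least one bag. Running intersection: for every vertex, the bags containing it form a connected subtree. All three properties hold, so this is a valid tree decomposition of width max|bag| − 1 = 1, and hence tw(G) ≤ 1.

Yes; width 1.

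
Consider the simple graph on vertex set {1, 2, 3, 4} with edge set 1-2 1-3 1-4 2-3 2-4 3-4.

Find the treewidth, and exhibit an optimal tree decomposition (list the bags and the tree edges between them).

Treewidth 3.
One optimal decomposition is:
Bags: B1 = {1, 2, 3, 4}
Tree: (single bag)

With just one bag of size 4, the width is 4 − 1 = 3, so tw(G) ≤ 3. Conversely, {1, 2, 3, 4} is a clique of size 4, and the vertices of any clique must share a bag in every tree decomposition; so some bag has ≥ 4 vertices and tw(G) ≥ 3. Combining the bounds, tw(G) = 3.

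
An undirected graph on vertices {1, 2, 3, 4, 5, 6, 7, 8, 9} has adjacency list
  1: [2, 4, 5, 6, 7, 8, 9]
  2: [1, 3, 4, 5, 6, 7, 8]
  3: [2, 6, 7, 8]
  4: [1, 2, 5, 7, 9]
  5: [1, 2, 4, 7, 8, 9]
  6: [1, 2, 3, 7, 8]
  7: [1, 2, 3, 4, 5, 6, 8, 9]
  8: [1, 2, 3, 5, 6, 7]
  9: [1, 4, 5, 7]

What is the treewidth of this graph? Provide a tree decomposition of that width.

Each bag holds 5 vertices, so the decomposition has width 4, which upper-bounds the treewidth. Conversely, {1, 4, 5, 7, 9} is a clique of size 5, and the vertices of any clique must share a bag in every tree decomposition; so some bag has ≥ 5 vertices and tw(G) ≥ 4. Hence tw(G) = 4 exactly.

Treewidth 4.
Bags: B1 = {2, 3, 6, 7, 8}  B2 = {1, 2, 6, 7, 8}  B3 = {1, 2, 5, 7, 8}  B4 = {1, 2, 4, 5, 7}  B5 = {1, 4, 5, 7, 9}
Tree: B1–B2, B2–B3, B3–B4, B4–B5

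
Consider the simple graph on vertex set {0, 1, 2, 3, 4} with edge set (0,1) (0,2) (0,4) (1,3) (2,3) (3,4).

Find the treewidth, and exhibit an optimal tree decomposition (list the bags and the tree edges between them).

The largest bag has 3 vertices, giving width 2; this decomposition certifies tw(G) ≤ 2. Since 0–1–3–2–0 is a cycle in G, G is not acyclic. Forests are exactly the graphs of treewidth ≤ 1, so tw(G) ≥ 2. The upper and lower bounds meet at 2, so that is the treewidth.

Treewidth 2.
One such decomposition:
Bags: B1 = {0, 1, 3}  B2 = {0, 2, 3}  B3 = {0, 3, 4}
Tree: B1–B2, B2–B3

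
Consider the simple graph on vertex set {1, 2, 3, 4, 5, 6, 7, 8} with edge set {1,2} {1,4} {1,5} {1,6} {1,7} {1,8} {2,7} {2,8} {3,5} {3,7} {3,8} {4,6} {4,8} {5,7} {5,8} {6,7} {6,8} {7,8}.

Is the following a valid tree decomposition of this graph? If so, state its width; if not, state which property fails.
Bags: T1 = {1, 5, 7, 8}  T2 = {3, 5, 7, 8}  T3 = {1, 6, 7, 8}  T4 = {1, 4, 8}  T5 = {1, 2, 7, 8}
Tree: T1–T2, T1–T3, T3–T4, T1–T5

No — edge (6,4) lies in no bag.

A tree decomposition must satisfy three properties: every vertex lies in some bag; for every edge, both endpoints lie together in some bag; and for every vertex, the bags containing it form a connected subtree. Here edge (6,4) lies in no bag, so the decomposition is invalid.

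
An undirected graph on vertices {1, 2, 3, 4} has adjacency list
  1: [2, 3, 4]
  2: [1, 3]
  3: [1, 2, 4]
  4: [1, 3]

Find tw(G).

A width-2 tree decomposition is:
Bags: B1 = {1, 2, 3}  B2 = {1, 3, 4}
Tree: B1–B2
Every bag has size at most 3, so the width is 3 − 1 = 2 and tw(G) ≤ 2. On the other hand G contains the 3-clique {1, 2, 3}. A clique must lie in a single bag of any decomposition, so no decomposition can have width below 2. Hence tw(G) = 2 exactly.

2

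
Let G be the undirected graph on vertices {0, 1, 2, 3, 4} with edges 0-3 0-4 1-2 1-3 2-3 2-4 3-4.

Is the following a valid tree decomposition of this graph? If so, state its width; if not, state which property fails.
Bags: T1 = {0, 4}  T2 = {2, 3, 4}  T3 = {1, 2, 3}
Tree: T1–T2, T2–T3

No — edge (3,0) lies in no bag.

A tree decomposition must satisfy three properties: every vertex lies in some bag; for every edge, both endpoints lie together in some bag; and for every vertex, the bags containing it form a connected subtree. Here edge (3,0) lies in no bag, so the decomposition is invalid.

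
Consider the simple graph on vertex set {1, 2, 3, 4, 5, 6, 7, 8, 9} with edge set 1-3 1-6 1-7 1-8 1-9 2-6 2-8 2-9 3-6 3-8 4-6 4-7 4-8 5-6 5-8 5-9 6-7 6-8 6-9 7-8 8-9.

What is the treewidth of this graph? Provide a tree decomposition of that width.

Treewidth 3.
One such decomposition:
Bags: B1 = {1, 6, 7, 8}  B2 = {1, 6, 8, 9}  B3 = {4, 6, 7, 8}  B4 = {5, 6, 8, 9}  B5 = {2, 6, 8, 9}  B6 = {1, 3, 6, 8}
Tree: B1–B2, B1–B3, B2–B4, B4–B5, B1–B6

The largest bag has 4 vertices, giving width 3; this decomposition certifies tw(G) ≤ 3. Conversely, {1, 6, 8, 9} is a clique of size 4, and the vertices of any clique must share a bag in every tree decomposition; so some bag has ≥ 4 vertices and tw(G) ≥ 3. Therefore the treewidth is 3.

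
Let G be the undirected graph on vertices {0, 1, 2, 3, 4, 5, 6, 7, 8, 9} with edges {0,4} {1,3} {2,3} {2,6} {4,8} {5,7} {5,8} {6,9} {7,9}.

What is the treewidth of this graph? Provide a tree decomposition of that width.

Every bag has size at most 2, so the width is 2 − 1 = 1 and tw(G) ≤ 1. G has an edge, so its treewidth is at least 1. The upper and lower bounds meet at 1, so that is the treewidth.

Treewidth 1.
One optimal decomposition is:
Bags: B1 = {0, 4}  B2 = {4, 8}  B3 = {5, 8}  B4 = {5, 7}  B5 = {7, 9}  B6 = {6, 9}  B7 = {2, 6}  B8 = {2, 3}  B9 = {1, 3}
Tree: B1–B2, B2–B3, B3–B4, B4–B5, B5–B6, B6–B7, B7–B8, B8–B9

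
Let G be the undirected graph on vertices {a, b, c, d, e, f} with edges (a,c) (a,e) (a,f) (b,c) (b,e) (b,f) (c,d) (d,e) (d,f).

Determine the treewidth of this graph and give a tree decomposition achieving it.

The largest bag has 4 vertices, giving width 3; this decomposition certifies tw(G) ≤ 3. For the lower bound: the 4 vertex sets {c,d}, {a,f}, {b}, {e} are disjoint, each induces a connected subgraph, and every pair is joined by at least one edge of G. Contracting each set to a single vertex therefore yields K_{4} as a minor, and since treewidth is minor-monotone, tw(G) ≥ tw(K_{4}) = 3. Combining the bounds, tw(G) = 3.

Treewidth 3.
One optimal decomposition is:
Bags: B1 = {a, b, c, d}  B2 = {a, b, d, f}  B3 = {a, b, d, e}
Tree: B1–B2, B2–B3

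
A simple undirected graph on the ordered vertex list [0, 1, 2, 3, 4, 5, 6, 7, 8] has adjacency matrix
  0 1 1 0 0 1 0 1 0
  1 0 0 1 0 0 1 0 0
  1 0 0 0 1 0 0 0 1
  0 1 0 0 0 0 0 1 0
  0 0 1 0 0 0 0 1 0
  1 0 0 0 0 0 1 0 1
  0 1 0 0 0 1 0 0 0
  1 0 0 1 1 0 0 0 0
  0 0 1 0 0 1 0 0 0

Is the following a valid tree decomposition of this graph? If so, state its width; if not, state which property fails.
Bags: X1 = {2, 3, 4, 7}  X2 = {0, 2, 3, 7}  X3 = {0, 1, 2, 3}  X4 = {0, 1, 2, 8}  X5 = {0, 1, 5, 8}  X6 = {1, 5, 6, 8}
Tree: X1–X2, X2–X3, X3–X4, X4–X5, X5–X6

Checking the three conditions: (i) the bags cover all of {0, 1, 2, 3, 4, 5, 6, 7, 8}; (ii) for each edge, some bag contains both endpoints; (iii) the bags containing any fixed vertex form a subtree. All hold, so the decomposition is valid with width 4 − 1 = 3.

Yes; width 3.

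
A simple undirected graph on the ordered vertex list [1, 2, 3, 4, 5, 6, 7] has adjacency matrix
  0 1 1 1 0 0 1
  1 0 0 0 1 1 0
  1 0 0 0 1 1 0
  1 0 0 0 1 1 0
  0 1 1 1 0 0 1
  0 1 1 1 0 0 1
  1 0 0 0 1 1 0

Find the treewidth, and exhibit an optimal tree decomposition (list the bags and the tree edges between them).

Treewidth 3.
One optimal decomposition is:
Bags: B1 = {1, 3, 5, 6}  B2 = {1, 5, 6, 7}  B3 = {1, 4, 5, 6}  B4 = {1, 2, 5, 6}
Tree: B1–B2, B2–B3, B3–B4

Every bag has size at most 4, so the width is 4 − 1 = 3 and tw(G) ≤ 3. For the lower bound: the 4 vertex sets {3,5}, {1,7}, {6}, {4} are disjoint, each induces a connected subgraph, and every pair is joined by at least one edge of G. Contracting each set to a single vertex therefore yields K_{4} as a minor, and since treewidth is minor-monotone, tw(G) ≥ tw(K_{4}) = 3. Combining the bounds, tw(G) = 3.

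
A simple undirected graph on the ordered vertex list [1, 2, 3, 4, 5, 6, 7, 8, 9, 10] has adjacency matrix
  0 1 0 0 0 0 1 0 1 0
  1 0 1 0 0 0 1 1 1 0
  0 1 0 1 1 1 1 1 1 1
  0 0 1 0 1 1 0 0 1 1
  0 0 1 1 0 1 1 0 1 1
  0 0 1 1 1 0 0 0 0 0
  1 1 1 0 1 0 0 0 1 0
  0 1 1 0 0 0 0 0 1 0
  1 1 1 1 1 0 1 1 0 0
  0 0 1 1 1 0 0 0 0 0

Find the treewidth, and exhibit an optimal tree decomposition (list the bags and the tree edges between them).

Treewidth 3.
Bags: B1 = {3, 5, 7, 9}  B2 = {2, 3, 7, 9}  B3 = {2, 3, 8, 9}  B4 = {3, 4, 5, 9}  B5 = {1, 2, 7, 9}  B6 = {3, 4, 5, 6}  B7 = {3, 4, 5, 10}
Tree: B1–B2, B2–B3, B1–B4, B2–B5, B4–B6, B6–B7

Every bag has size at most 4, so the width is 4 − 1 = 3 and tw(G) ≤ 3. Conversely, {1, 2, 7, 9} is a clique of size 4, and the vertices of any clique must share a bag in every tree decomposition; so some bag has ≥ 4 vertices and tw(G) ≥ 3. Hence tw(G) = 3 exactly.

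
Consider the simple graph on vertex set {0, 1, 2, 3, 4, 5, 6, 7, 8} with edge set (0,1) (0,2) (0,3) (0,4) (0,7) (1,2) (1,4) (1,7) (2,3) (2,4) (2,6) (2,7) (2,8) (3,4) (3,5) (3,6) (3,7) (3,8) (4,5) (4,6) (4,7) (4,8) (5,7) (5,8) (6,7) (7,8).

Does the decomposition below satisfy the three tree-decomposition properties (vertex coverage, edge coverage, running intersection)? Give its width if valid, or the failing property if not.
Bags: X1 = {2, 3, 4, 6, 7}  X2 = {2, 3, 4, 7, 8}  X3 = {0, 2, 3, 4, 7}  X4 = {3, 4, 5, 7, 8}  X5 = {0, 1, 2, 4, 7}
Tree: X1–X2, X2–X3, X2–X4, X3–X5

Yes; width 4.

Checking the three conditions: (i) the bags cover all of {0, 1, 2, 3, 4, 5, 6, 7, 8}; (ii) for each edge, some bag contains both endpoints; (iii) the bags containing any fixed vertex form a subtree. All hold, so the decomposition is valid with width 5 − 1 = 4.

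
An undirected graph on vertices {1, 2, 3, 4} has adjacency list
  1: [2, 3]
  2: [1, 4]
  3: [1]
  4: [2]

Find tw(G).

A width-1 tree decomposition is:
Bags: B1 = {2, 4}  B2 = {1, 2}  B3 = {1, 3}
Tree: B1–B2, B2–B3
The largest bag has 2 vertices, giving width 1; this decomposition certifies tw(G) ≤ 1. Any graph with an edge has treewidth ≥ 1, and G has the edge 4–2. Hence tw(G) = 1 exactly.

1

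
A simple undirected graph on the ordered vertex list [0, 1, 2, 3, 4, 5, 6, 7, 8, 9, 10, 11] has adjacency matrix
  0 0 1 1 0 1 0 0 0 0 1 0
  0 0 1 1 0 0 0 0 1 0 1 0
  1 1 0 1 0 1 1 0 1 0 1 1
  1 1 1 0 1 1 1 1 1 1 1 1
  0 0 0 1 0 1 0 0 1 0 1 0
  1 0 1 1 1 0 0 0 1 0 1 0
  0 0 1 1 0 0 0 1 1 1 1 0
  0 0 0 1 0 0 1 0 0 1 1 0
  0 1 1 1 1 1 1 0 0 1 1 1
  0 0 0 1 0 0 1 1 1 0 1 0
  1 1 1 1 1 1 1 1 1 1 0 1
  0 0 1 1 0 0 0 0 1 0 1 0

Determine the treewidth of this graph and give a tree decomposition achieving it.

Each bag holds 5 vertices, so the decomposition has width 4, which upper-bounds the treewidth. Conversely, {0, 2, 3, 5, 10} is a clique of size 5, and the vertices of any clique must share a bag in every tree decomposition; so some bag has ≥ 5 vertices and tw(G) ≥ 4. The upper and lower bounds meet at 4, so that is the treewidth.

Treewidth 4.
One optimal decomposition is:
Bags: B1 = {2, 3, 5, 8, 10}  B2 = {2, 3, 8, 10, 11}  B3 = {0, 2, 3, 5, 10}  B4 = {2, 3, 6, 8, 10}  B5 = {3, 4, 5, 8, 10}  B6 = {3, 6, 8, 9, 10}  B7 = {1, 2, 3, 8, 10}  B8 = {3, 6, 7, 9, 10}
Tree: B1–B2, B1–B3, B1–B4, B1–B5, B4–B6, B4–B7, B6–B8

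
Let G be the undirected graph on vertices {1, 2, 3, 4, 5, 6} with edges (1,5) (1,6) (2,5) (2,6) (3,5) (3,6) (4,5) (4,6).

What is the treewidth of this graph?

2

A width-2 tree decomposition is:
Bags: B1 = {1, 5, 6}  B2 = {2, 5, 6}  B3 = {3, 5, 6}  B4 = {4, 5, 6}
Tree: B1–B2, B2–B3, B3–B4
The largest bag has 3 vertices, giving width 2; this decomposition certifies tw(G) ≤ 2. The edges 6–1–5–2–6 form a cycle, so G is not a tree and its treewidth is at least 2. The upper and lower bounds meet at 2, so that is the treewidth.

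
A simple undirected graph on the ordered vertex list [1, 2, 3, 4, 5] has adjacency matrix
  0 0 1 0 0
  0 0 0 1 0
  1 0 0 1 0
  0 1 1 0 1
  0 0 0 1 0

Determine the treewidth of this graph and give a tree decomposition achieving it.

Treewidth 1.
One optimal decomposition is:
Bags: B1 = {1, 3}  B2 = {3, 4}  B3 = {4, 5}  B4 = {2, 4}
Tree: B1–B2, B2–B3, B3–B4

The largest bag has 2 vertices, giving width 1; this decomposition certifies tw(G) ≤ 1. Any graph with an edge has treewidth ≥ 1, and G has the edge 1–3. Combining the bounds, tw(G) = 1.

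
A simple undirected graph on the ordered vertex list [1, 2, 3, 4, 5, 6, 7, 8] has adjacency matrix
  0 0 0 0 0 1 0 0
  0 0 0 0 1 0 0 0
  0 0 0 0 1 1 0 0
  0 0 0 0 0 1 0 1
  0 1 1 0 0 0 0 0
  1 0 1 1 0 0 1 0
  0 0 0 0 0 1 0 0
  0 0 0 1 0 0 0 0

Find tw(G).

1

A width-1 tree decomposition is:
Bags: B1 = {3, 6}  B2 = {6, 7}  B3 = {4, 6}  B4 = {1, 6}  B5 = {3, 5}  B6 = {2, 5}  B7 = {4, 8}
Tree: B1–B2, B2–B3, B1–B4, B1–B5, B5–B6, B3–B7
The largest bag has 2 vertices, giving width 1; this decomposition certifies tw(G) ≤ 1. Any graph with an edge has treewidth ≥ 1, and G has the edge 3–6. Combining the bounds, tw(G) = 1.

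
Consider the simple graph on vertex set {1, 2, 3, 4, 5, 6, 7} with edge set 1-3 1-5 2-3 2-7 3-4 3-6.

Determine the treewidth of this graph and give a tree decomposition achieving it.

Treewidth 1.
One optimal decomposition is:
Bags: B1 = {1, 3}  B2 = {3, 6}  B3 = {3, 4}  B4 = {1, 5}  B5 = {2, 3}  B6 = {2, 7}
Tree: B1–B2, B1–B3, B1–B4, B1–B5, B5–B6

Each bag holds 2 vertices, so the decomposition has width 1, which upper-bounds the treewidth. Since G has at least one edge (e.g. 3–1), it is not an edgeless graph, so tw(G) ≥ 1. Therefore the treewidth is 1.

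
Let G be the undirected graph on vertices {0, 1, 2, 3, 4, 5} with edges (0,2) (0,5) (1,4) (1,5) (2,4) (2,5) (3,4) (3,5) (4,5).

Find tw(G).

2

A width-2 tree decomposition is:
Bags: B1 = {0, 2, 5}  B2 = {2, 4, 5}  B3 = {3, 4, 5}  B4 = {1, 4, 5}
Tree: B1–B2, B2–B3, B2–B4
Every bag has size at most 3, so the width is 3 − 1 = 2 and tw(G) ≤ 2. Conversely, {0, 2, 5} is a clique of size 3, and the vertices of any clique must share a bag in every tree decomposition; so some bag has ≥ 3 vertices and tw(G) ≥ 2. Therefore the treewidth is 2.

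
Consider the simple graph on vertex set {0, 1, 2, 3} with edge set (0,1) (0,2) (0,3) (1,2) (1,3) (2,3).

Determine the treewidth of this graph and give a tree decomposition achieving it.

Treewidth 3.
One such decomposition:
Bags: B1 = {0, 1, 2, 3}
Tree: (single bag)

With just one bag of size 4, the width is 4 − 1 = 3, so tw(G) ≤ 3. For the lower bound, the 4 vertices {0, 1, 2, 3} are pairwise adjacent, and any tree decomposition puts a clique entirely inside one bag — forcing width ≥ 3. Hence tw(G) = 3 exactly.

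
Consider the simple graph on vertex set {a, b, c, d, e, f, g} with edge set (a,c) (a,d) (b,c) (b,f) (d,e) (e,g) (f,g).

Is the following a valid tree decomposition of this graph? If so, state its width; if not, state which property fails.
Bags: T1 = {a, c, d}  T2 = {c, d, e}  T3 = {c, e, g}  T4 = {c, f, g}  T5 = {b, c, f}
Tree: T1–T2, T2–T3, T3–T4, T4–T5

Checking the three conditions: (i) the bags cover all of {a, b, c, d, e, f, g}; (ii) for each edge, some bag contains both endpoints; (iii) the bags containing any fixed vertex form a subtree. All hold, so the decomposition is valid with width 3 − 1 = 2.

Yes; width 2.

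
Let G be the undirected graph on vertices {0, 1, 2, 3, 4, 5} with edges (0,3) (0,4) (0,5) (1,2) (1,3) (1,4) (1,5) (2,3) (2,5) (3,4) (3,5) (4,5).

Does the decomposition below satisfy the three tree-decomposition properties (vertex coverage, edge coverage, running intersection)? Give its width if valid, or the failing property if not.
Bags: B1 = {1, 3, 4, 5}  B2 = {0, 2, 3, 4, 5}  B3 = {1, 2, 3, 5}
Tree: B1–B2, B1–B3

No — bags containing vertex 2 are not connected in the tree.

A tree decomposition must satisfy three properties: every vertex lies in some bag; for every edge, both endpoints lie together in some bag; and for every vertex, the bags containing it form a connected subtree. Here bags containing vertex 2 are not connected in the tree, so the decomposition is invalid.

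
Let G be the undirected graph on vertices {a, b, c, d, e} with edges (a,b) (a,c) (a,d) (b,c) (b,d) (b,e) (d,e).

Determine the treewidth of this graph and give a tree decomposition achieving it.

Treewidth 2.
One optimal decomposition is:
Bags: B1 = {a, b, c}  B2 = {a, b, d}  B3 = {b, d, e}
Tree: B1–B2, B2–B3

The largest bag has 3 vertices, giving width 2; this decomposition certifies tw(G) ≤ 2. For the lower bound, the 3 vertices {b, d, e} are pairwise adjacent, and any tree decomposition puts a clique entirely inside one bag — forcing width ≥ 2. Therefore the treewidth is 2.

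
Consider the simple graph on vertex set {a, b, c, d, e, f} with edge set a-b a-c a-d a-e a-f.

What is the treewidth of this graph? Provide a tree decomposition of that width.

Every bag has size at most 2, so the width is 2 − 1 = 1 and tw(G) ≤ 1. Any graph with an edge has treewidth ≥ 1, and G has the edge a–b. Hence tw(G) = 1 exactly.

Treewidth 1.
Bags: B1 = {a, b}  B2 = {a, c}  B3 = {a, f}  B4 = {a, d}  B5 = {a, e}
Tree: B1–B2, B2–B3, B3–B4, B4–B5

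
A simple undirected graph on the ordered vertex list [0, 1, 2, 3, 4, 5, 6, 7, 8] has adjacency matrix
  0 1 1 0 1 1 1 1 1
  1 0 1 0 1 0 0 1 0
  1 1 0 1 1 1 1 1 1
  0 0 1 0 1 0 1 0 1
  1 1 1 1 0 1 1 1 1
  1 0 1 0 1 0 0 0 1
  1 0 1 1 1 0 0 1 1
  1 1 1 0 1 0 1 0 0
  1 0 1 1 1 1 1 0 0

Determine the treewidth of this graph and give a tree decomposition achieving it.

Treewidth 4.
One such decomposition:
Bags: B1 = {0, 2, 4, 6, 8}  B2 = {0, 2, 4, 6, 7}  B3 = {2, 3, 4, 6, 8}  B4 = {0, 1, 2, 4, 7}  B5 = {0, 2, 4, 5, 8}
Tree: B1–B2, B1–B3, B2–B4, B1–B5

The largest bag has 5 vertices, giving width 4; this decomposition certifies tw(G) ≤ 4. For the lower bound, the 5 vertices {0, 1, 2, 4, 7} are pairwise adjacent, and any tree decomposition puts a clique entirely inside one bag — forcing width ≥ 4. Hence tw(G) = 4 exactly.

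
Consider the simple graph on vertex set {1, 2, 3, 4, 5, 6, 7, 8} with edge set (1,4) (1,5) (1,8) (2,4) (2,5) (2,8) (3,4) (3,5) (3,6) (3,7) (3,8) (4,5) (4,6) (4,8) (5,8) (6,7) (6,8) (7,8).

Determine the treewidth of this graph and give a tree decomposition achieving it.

Treewidth 3.
One optimal decomposition is:
Bags: B1 = {3, 4, 5, 8}  B2 = {3, 4, 6, 8}  B3 = {2, 4, 5, 8}  B4 = {1, 4, 5, 8}  B5 = {3, 6, 7, 8}
Tree: B1–B2, B1–B3, B3–B4, B2–B5

The largest bag has 4 vertices, giving width 3; this decomposition certifies tw(G) ≤ 3. Conversely, {1, 4, 5, 8} is a clique of size 4, and the vertices of any clique must share a bag in every tree decomposition; so some bag has ≥ 4 vertices and tw(G) ≥ 3. The upper and lower bounds meet at 3, so that is the treewidth.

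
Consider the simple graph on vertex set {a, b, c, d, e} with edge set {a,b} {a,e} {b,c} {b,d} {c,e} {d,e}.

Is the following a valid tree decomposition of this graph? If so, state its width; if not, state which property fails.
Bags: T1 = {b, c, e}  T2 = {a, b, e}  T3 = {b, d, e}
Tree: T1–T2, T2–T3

Every vertex of G appears in some bag (union = {a, b, c, d, e}); every edge is covered by a bag; and for each vertex v the set of bags containing v is connected in the bag tree. The decomposition is therefore valid. The largest bag has 3 vertices, so the width is 2.

Yes; width 2.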